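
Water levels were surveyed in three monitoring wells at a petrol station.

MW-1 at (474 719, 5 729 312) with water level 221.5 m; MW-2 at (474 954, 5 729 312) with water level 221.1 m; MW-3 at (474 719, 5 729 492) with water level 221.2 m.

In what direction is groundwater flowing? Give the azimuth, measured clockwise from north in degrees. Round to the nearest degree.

046°

∂h/∂x = (221.1 − 221.5) / (474954 − 474719) = -0.001702
∂h/∂y = (221.2 − 221.5) / (5729492 − 5729312) = -0.001667
Flow direction (−∇h) has components (+0.001702 E, +0.001667 N).
Azimuth = atan2(E, N) = atan2(+0.001702, +0.001667) = 45.6° ≈ 046°.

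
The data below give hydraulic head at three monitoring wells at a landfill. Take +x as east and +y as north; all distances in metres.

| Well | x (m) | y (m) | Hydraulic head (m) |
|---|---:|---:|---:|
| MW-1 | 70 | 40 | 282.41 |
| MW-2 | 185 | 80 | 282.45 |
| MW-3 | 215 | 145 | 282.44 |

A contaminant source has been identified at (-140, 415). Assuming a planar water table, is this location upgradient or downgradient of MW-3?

downgradient

Three-point gradient (reference MW-1): Δ to MW-2 = (115, 40, +0.04), Δ to MW-3 = (145, 105, +0.03).
∂h/∂x = +0.0004781, ∂h/∂y = -0.0003745 (det = 6275).
Head at (-140, 415) = 282.41 + (+0.0004781)·(-210) + (-0.0003745)·(375) = 282.17 m.
That is lower than the 282.44 m at MW-3, so the point is downgradient.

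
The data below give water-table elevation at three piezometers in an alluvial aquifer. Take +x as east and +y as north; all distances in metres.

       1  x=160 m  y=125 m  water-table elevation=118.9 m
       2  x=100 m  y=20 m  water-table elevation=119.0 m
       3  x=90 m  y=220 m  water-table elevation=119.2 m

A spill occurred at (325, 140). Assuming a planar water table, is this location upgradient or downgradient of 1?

Taking 1 as reference: 2−1 = (-60, -105, +0.1); 3−1 = (-70, 95, +0.3).
Determinant of the coordinate differences = (-60)·95 − (-70)·(-105) = -13050.
∂h/∂x = [(+0.1)·95 − (+0.3)·(-105)] / -13050 = -0.003142
∂h/∂y = [(-60)·(+0.3) − (-70)·(+0.1)] / -13050 = +0.0008429
Head at (325, 140) = 118.9 + (-0.003142)·(165) + (+0.0008429)·(15) = 118.39 m.
That is lower than the 118.9 m at 1, so the point is downgradient.

downgradient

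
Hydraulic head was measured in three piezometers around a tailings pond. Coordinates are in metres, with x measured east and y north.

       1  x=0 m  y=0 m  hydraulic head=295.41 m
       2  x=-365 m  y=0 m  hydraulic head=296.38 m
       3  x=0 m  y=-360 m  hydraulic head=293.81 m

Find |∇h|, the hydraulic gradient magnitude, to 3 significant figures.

∂h/∂x = (296.38 − 295.41) / (-365 − 0) = -0.002658
∂h/∂y = (293.81 − 295.41) / (-360 − 0) = +0.004444
|∇h| = √(-0.002658² + 0.004444²) = 0.005178

0.00518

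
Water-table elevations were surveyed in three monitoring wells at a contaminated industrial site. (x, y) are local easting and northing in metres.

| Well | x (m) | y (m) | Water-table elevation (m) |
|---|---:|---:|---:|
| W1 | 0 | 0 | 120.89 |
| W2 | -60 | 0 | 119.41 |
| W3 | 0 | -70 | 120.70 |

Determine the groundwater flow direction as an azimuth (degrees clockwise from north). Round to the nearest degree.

∂h/∂x = (119.41 − 120.89) / (-60 − 0) = +0.02467
∂h/∂y = (120.70 − 120.89) / (-70 − 0) = +0.002714
Flow direction (−∇h) has components (-0.02467 E, -0.002714 N).
Azimuth = atan2(E, N) = atan2(-0.02467, -0.002714) = 263.7° ≈ 264°.

264°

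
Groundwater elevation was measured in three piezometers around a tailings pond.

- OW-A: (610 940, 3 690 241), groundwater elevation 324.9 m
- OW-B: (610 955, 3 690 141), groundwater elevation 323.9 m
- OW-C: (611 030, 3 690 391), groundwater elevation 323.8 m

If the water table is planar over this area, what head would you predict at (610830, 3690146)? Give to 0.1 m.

Differences from OW-A: to OW-B (Δx, Δy, Δh) = (15, -100, -1.0); to OW-C = (90, 150, -1.1).
Determinant of the coordinate differences = 15·150 − 90·(-100) = 11250.
∂h/∂x = [(-1.0)·150 − (-1.1)·(-100)] / 11250 = -0.02311
∂h/∂y = [15·(-1.1) − 90·(-1.0)] / 11250 = +0.006533
h(610830, 3690146) = 324.9 + (-0.02311)·(-110) + (+0.006533)·(-95) = 324.9 +2.542 -0.621 = 326.822 m.

326.8 m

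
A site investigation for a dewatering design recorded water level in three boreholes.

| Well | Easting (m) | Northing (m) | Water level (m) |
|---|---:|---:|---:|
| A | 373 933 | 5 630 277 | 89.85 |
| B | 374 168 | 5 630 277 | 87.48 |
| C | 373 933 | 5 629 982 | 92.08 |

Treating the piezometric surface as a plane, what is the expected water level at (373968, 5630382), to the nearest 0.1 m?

88.7 m

∂h/∂x = (87.48 − 89.85) / (374168 − 373933) = -0.01009
∂h/∂y = (92.08 − 89.85) / (5629982 − 5630277) = -0.007559
h(373968, 5630382) = 89.85 + (-0.01009)·(35) + (-0.007559)·(105) = 89.85 -0.353 -0.794 = 88.703 m.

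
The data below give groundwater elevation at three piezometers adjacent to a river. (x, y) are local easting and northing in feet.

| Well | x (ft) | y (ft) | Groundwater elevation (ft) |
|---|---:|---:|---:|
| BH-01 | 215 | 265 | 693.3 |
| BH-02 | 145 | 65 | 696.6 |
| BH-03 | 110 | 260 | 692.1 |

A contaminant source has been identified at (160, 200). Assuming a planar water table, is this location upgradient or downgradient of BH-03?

upgradient

With h = a·x + b·y + c and BH-01 as origin, the differences give:
  (-70)·a + (-200)·b = +3.3
  (-105)·a + (-5)·b = -1.2
Eliminate b (×(-5) and ×(-200), subtract): -20650·a = -256.50 → a = ∂h/∂x = +0.01242
Back-substitute: b = ∂h/∂y = -0.02085.
Head at (160, 200) = 693.3 + (+0.01242)·(-55) + (-0.02085)·(-65) = 693.97 ft.
That is higher than the 692.1 ft at BH-03, so the point is upgradient.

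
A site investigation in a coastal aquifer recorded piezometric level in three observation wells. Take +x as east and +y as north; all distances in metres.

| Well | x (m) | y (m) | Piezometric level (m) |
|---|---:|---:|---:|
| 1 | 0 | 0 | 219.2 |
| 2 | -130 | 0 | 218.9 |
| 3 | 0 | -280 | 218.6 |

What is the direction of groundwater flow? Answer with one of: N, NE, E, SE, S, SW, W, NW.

∂h/∂x = (218.9 − 219.2) / (-130 − 0) = +0.002308
∂h/∂y = (218.6 − 219.2) / (-280 − 0) = +0.002143
Flow = −∇h = (-0.002308 east, -0.002143 north), which points southwest.

SW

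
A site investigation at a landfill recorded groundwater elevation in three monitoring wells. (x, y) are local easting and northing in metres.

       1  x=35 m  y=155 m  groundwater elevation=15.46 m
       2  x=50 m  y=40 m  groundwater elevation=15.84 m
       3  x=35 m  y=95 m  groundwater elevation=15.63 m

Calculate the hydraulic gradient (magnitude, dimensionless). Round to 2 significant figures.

Taking 1 as reference: 2−1 = (15, -115, +0.38); 3−1 = (0, -60, +0.17).
Solve a·Δx + b·Δy = Δh: det = 15·(-60) − 0·(-115) = -900.
∂h/∂x = [(+0.38)·(-60) − (+0.17)·(-115)] / -900 = +0.003611
∂h/∂y = [15·(+0.17) − 0·(+0.38)] / -900 = -0.002833
|∇h| = √(0.003611² + -0.002833²) = 0.00459

0.0046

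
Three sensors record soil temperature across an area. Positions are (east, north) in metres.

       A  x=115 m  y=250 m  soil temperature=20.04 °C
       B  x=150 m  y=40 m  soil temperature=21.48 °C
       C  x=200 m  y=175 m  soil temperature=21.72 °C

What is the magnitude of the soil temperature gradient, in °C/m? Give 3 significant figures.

0.0166 °C/m

Differences from A: to B (Δx, Δy, Δh) = (35, -210, +1.44); to C = (85, -75, +1.68).
Solve a·Δx + b·Δy = ΔT: det = 35·(-75) − 85·(-210) = 15225.
∂T/∂x = [(+1.44)·(-75) − (+1.68)·(-210)] / 15225 = +0.01608
∂T/∂y = [35·(+1.68) − 85·(+1.44)] / 15225 = -0.004177
|∇f| = √(0.01608² + -0.004177²) = 0.01661 °C/m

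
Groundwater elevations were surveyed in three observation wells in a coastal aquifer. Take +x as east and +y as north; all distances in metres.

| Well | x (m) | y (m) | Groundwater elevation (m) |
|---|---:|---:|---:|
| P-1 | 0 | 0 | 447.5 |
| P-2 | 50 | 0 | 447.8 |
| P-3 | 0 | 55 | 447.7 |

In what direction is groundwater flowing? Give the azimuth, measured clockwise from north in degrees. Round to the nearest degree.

∂h/∂x = (447.8 − 447.5) / (50 − 0) = +0.006000
∂h/∂y = (447.7 − 447.5) / (55 − 0) = +0.003636
Flow direction (−∇h) has components (-0.006000 E, -0.003636 N).
Azimuth = atan2(E, N) = atan2(-0.006000, -0.003636) = 238.8° ≈ 239°.

239°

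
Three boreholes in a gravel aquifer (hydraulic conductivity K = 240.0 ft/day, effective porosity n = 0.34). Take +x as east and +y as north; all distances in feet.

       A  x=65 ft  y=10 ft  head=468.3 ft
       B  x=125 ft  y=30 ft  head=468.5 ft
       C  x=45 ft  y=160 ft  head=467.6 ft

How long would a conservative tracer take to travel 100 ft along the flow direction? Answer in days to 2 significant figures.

With h = a·x + b·y + c and A as origin, the differences give:
  60·a + 20·b = +0.2
  (-20)·a + 150·b = -0.7
Eliminate b (×150 and ×20, subtract): 9400·a = 44.00 → a = ∂h/∂x = +0.004681
Back-substitute: b = ∂h/∂y = -0.004043.
|∇h| = √(0.004681² + -0.004043²) = 0.006185
Seepage velocity v = K·i/n = 240.0 × 0.006185 / 0.34 = 4.366 ft/day.
t = 100 / 4.366 = 22.9 days.

23 days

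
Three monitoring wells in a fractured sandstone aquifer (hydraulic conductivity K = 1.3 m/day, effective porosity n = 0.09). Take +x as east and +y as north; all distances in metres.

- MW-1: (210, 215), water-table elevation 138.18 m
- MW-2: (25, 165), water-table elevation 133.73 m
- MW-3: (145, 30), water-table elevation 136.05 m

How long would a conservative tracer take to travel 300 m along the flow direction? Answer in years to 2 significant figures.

Differences from MW-1: to MW-2 (Δx, Δy, Δh) = (-185, -50, -4.45); to MW-3 = (-65, -185, -2.13).
Determinant of the coordinate differences = (-185)·(-185) − (-65)·(-50) = 30975.
∂h/∂x = [(-4.45)·(-185) − (-2.13)·(-50)] / 30975 = +0.02314
∂h/∂y = [(-185)·(-2.13) − (-65)·(-4.45)] / 30975 = +0.003383
|∇h| = √(0.02314² + 0.003383²) = 0.02339
Seepage velocity v = K·i/n = 1.3 × 0.02339 / 0.09 = 0.3379 m/day.
t = 300 / 0.3379 = 887.8 days = 2.43 years.

2.4 years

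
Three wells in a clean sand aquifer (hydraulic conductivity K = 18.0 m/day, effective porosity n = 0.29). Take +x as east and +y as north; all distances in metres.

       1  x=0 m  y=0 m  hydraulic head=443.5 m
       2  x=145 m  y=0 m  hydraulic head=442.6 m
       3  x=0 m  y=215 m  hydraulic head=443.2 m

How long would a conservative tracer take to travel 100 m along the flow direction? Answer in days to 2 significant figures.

∂h/∂x = (442.6 − 443.5) / (145 − 0) = -0.006207
∂h/∂y = (443.2 − 443.5) / (215 − 0) = -0.001395
|∇h| = √(-0.006207² + -0.001395²) = 0.006362
Seepage velocity v = K·i/n = 18.0 × 0.006362 / 0.29 = 0.3949 m/day.
t = 100 / 0.3949 = 253.2 days.

250 days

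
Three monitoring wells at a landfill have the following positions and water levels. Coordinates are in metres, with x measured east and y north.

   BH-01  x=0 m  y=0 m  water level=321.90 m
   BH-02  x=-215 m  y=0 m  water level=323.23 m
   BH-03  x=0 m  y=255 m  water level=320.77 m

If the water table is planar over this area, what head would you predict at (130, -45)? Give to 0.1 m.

∂h/∂x = (323.23 − 321.90) / (-215 − 0) = -0.006186
∂h/∂y = (320.77 − 321.90) / (255 − 0) = -0.004431
h(130, -45) = 321.90 + (-0.006186)·(130) + (-0.004431)·(-45) = 321.90 -0.804 +0.199 = 321.295 m.

321.3 m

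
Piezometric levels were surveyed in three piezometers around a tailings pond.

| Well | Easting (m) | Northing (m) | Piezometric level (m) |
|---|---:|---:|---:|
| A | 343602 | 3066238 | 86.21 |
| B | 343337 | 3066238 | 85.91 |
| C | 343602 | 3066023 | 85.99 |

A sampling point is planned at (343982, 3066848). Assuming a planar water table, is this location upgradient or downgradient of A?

∂h/∂x = (85.91 − 86.21) / (343337 − 343602) = +0.001132
∂h/∂y = (85.99 − 86.21) / (3066023 − 3066238) = +0.001023
Head at (343982, 3066848) = 86.21 + (+0.001132)·(380) + (+0.001023)·(610) = 87.26 m.
That is higher than the 86.21 m at A, so the point is upgradient.

upgradient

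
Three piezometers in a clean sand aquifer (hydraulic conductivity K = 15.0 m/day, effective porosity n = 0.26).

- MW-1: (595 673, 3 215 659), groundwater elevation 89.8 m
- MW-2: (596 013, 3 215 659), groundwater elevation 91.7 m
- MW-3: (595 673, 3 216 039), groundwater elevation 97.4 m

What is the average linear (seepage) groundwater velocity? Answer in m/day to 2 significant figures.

∂h/∂x = (91.7 − 89.8) / (596013 − 595673) = +0.005588
∂h/∂y = (97.4 − 89.8) / (3216039 − 3215659) = +0.02000
|∇h| = √(0.005588² + 0.02000²) = 0.02077
Seepage velocity v = K·i/n = 15.0 × 0.02077 / 0.26 = 1.198 m/day.

1.2 m/day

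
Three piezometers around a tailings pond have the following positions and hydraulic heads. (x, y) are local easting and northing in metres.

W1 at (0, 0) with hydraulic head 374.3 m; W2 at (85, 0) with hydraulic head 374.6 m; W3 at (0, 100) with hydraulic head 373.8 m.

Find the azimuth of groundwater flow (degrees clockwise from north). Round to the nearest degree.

325°

∂h/∂x = (374.6 − 374.3) / (85 − 0) = +0.003529
∂h/∂y = (373.8 − 374.3) / (100 − 0) = -0.005000
Flow direction (−∇h) has components (-0.003529 E, +0.005000 N).
Azimuth = atan2(E, N) = atan2(-0.003529, +0.005000) = 324.8° ≈ 325°.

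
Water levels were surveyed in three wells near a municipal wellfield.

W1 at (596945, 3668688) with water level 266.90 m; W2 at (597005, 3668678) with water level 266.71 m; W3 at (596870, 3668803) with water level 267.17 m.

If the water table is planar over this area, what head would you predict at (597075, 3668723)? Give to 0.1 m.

With h = a·x + b·y + c and W1 as origin, the differences give:
  60·a + (-10)·b = -0.19
  (-75)·a + 115·b = +0.27
Eliminate b (×115 and ×(-10), subtract): 6150·a = -19.150 → a = ∂h/∂x = -0.003114
Back-substitute: b = ∂h/∂y = +0.0003171.
h(597075, 3668723) = 266.90 + (-0.003114)·(130) + (+0.0003171)·(35) = 266.90 -0.405 +0.011 = 266.506 m.

266.5 m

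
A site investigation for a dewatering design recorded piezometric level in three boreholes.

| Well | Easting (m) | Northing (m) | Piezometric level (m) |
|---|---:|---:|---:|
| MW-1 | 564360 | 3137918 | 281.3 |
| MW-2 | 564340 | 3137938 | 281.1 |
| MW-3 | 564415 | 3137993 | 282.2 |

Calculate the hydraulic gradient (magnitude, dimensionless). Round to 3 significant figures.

Differences from MW-1: to MW-2 (Δx, Δy, Δh) = (-20, 20, -0.2); to MW-3 = (55, 75, +0.9).
Solve a·Δx + b·Δy = Δh: det = (-20)·75 − 55·20 = -2600.
∂h/∂x = [(-0.2)·75 − (+0.9)·20] / -2600 = +0.01269
∂h/∂y = [(-20)·(+0.9) − 55·(-0.2)] / -2600 = +0.002692
|∇h| = √(0.01269² + 0.002692²) = 0.01297

0.0130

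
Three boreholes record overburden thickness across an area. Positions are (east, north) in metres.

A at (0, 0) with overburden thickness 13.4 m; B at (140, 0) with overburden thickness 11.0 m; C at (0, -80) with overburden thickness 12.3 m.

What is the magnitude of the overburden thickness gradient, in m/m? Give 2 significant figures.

0.022 m/m

∂d/∂x = (11.0 − 13.4) / (140 − 0) = -0.01714
∂d/∂y = (12.3 − 13.4) / (-80 − 0) = +0.01375
|∇f| = √(-0.01714² + 0.01375²) = 0.02197 m/m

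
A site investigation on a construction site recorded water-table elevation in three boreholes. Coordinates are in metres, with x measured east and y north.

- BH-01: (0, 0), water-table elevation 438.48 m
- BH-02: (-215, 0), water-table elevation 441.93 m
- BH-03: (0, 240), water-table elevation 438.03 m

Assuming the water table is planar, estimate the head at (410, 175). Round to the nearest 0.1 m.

431.6 m

∂h/∂x = (441.93 − 438.48) / (-215 − 0) = -0.01605
∂h/∂y = (438.03 − 438.48) / (240 − 0) = -0.001875
h(410, 175) = 438.48 + (-0.01605)·(410) + (-0.001875)·(175) = 438.48 -6.579 -0.328 = 431.573 m.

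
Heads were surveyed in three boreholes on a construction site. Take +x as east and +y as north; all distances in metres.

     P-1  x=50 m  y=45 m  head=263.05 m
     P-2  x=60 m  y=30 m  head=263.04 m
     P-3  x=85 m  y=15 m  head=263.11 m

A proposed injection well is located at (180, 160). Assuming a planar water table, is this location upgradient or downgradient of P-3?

upgradient

Differences from P-1: to P-2 (Δx, Δy, Δh) = (10, -15, -0.01); to P-3 = (35, -30, +0.06).
Determinant of the coordinate differences = 10·(-30) − 35·(-15) = 225.
∂h/∂x = [(-0.01)·(-30) − (+0.06)·(-15)] / 225 = +0.005333
∂h/∂y = [10·(+0.06) − 35·(-0.01)] / 225 = +0.004222
Head at (180, 160) = 263.05 + (+0.005333)·(130) + (+0.004222)·(115) = 264.23 m.
That is higher than the 263.11 m at P-3, so the point is upgradient.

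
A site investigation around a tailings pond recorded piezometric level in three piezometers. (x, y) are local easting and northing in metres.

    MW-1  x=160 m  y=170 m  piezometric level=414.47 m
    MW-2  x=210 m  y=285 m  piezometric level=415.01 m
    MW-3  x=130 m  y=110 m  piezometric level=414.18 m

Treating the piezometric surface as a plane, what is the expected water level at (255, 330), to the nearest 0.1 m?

Taking MW-1 as reference: MW-2−MW-1 = (50, 115, +0.54); MW-3−MW-1 = (-30, -60, -0.29).
Solve a·Δx + b·Δy = Δh: det = 50·(-60) − (-30)·115 = 450.
∂h/∂x = [(+0.54)·(-60) − (-0.29)·115] / 450 = +0.002111
∂h/∂y = [50·(-0.29) − (-30)·(+0.54)] / 450 = +0.003778
h(255, 330) = 414.47 + (+0.002111)·(95) + (+0.003778)·(160) = 414.47 +0.201 +0.604 = 415.275 m.

415.3 m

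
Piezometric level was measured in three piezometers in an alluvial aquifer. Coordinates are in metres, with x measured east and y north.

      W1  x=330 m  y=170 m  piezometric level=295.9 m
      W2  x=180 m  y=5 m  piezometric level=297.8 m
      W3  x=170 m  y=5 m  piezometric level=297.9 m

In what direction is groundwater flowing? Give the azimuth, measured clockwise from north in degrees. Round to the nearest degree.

076°

With h = a·x + b·y + c and W1 as origin, the differences give:
  (-150)·a + (-165)·b = +1.9
  (-160)·a + (-165)·b = +2.0
Eliminate b (×(-165) and ×(-165), subtract): -1650·a = 16.50 → a = ∂h/∂x = -0.010000
Back-substitute: b = ∂h/∂y = -0.002424.
Flow direction (−∇h) has components (+0.010000 E, +0.002424 N).
Azimuth = atan2(E, N) = atan2(+0.010000, +0.002424) = 76.4° ≈ 076°.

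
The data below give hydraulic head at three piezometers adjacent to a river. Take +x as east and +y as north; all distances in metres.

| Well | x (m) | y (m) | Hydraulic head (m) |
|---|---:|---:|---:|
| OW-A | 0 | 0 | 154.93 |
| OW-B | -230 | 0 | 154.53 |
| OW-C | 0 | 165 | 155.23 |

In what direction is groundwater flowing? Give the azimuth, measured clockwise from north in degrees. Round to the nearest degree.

224°

∂h/∂x = (154.53 − 154.93) / (-230 − 0) = +0.001739
∂h/∂y = (155.23 − 154.93) / (165 − 0) = +0.001818
Flow direction (−∇h) has components (-0.001739 E, -0.001818 N).
Azimuth = atan2(E, N) = atan2(-0.001739, -0.001818) = 223.7° ≈ 224°.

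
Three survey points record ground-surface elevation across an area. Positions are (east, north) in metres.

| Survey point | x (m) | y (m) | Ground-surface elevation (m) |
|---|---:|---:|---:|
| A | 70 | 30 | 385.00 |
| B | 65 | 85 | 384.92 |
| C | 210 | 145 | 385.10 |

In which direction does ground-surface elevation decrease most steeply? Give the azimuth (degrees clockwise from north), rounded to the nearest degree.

306°

Taking A as reference: B−A = (-5, 55, -0.08); C−A = (140, 115, +0.10).
Determinant of the coordinate differences = (-5)·115 − 140·55 = -8275.
∂z/∂x = [(-0.08)·115 − (+0.10)·55] / -8275 = +0.001776
∂z/∂y = [(-5)·(+0.10) − 140·(-0.08)] / -8275 = -0.001293
Steepest decrease is along −∇f: components (-0.001776 E, +0.001293 N).
Azimuth = atan2(-0.001776, +0.001293) = 306.1° ≈ 306°.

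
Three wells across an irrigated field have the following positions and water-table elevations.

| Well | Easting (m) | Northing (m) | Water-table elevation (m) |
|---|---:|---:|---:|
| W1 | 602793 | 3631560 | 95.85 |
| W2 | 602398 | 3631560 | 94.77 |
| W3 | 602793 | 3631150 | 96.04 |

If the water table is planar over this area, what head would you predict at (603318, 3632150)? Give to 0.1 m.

∂h/∂x = (94.77 − 95.85) / (602398 − 602793) = +0.002734
∂h/∂y = (96.04 − 95.85) / (3631150 − 3631560) = -0.0004634
h(603318, 3632150) = 95.85 + (+0.002734)·(525) + (-0.0004634)·(590) = 95.85 +1.435 -0.273 = 97.012 m.

97.0 m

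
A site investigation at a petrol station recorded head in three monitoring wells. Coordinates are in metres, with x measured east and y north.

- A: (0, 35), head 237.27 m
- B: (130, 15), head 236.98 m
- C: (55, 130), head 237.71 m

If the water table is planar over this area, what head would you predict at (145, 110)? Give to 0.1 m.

Differences from A: to B (Δx, Δy, Δh) = (130, -20, -0.29); to C = (55, 95, +0.44).
Solve a·Δx + b·Δy = Δh: det = 130·95 − 55·(-20) = 13450.
∂h/∂x = [(-0.29)·95 − (+0.44)·(-20)] / 13450 = -0.001394
∂h/∂y = [130·(+0.44) − 55·(-0.29)] / 13450 = +0.005439
h(145, 110) = 237.27 + (-0.001394)·(145) + (+0.005439)·(75) = 237.27 -0.202 +0.408 = 237.476 m.

237.5 m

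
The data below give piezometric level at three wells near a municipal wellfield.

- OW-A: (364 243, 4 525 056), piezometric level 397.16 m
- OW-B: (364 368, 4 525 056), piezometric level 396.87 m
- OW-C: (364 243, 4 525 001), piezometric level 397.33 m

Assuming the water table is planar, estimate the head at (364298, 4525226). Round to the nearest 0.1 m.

∂h/∂x = (396.87 − 397.16) / (364368 − 364243) = -0.002320
∂h/∂y = (397.33 − 397.16) / (4525001 − 4525056) = -0.003091
h(364298, 4525226) = 397.16 + (-0.002320)·(55) + (-0.003091)·(170) = 397.16 -0.128 -0.525 = 396.507 m.

396.5 m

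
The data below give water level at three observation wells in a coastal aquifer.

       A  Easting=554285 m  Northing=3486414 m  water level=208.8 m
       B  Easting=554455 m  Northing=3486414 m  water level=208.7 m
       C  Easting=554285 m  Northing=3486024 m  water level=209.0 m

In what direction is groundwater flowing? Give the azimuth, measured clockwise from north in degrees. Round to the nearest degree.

∂h/∂x = (208.7 − 208.8) / (554455 − 554285) = -0.0005882
∂h/∂y = (209.0 − 208.8) / (3486024 − 3486414) = -0.0005128
Flow direction (−∇h) has components (+0.0005882 E, +0.0005128 N).
Azimuth = atan2(E, N) = atan2(+0.0005882, +0.0005128) = 48.9° ≈ 049°.

049°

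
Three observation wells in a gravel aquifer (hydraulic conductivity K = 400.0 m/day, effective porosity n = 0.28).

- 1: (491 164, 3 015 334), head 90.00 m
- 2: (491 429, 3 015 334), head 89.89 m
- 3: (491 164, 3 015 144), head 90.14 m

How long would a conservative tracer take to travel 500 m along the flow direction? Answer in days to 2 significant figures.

410 days

∂h/∂x = (89.89 − 90.00) / (491429 − 491164) = -0.0004151
∂h/∂y = (90.14 − 90.00) / (3015144 − 3015334) = -0.0007368
|∇h| = √(-0.0004151² + -0.0007368²) = 0.0008457
Seepage velocity v = K·i/n = 400.0 × 0.0008457 / 0.28 = 1.208 m/day.
t = 500 / 1.208 = 413.9 days.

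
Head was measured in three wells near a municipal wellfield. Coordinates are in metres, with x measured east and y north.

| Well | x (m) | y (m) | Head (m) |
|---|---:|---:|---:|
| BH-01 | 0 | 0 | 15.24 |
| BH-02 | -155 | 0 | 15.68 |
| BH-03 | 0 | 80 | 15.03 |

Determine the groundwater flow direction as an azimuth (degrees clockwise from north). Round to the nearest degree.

∂h/∂x = (15.68 − 15.24) / (-155 − 0) = -0.002839
∂h/∂y = (15.03 − 15.24) / (80 − 0) = -0.002625
Flow direction (−∇h) has components (+0.002839 E, +0.002625 N).
Azimuth = atan2(E, N) = atan2(+0.002839, +0.002625) = 47.2° ≈ 047°.

047°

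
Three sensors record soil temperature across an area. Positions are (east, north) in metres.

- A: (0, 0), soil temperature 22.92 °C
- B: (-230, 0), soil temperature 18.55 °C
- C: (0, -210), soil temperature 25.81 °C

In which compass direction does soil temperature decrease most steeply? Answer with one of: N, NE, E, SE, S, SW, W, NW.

NW

∂T/∂x = (18.55 − 22.92) / (-230 − 0) = +0.01900
∂T/∂y = (25.81 − 22.92) / (-210 − 0) = -0.01376
Steepest decrease is along −∇f = (-0.01900 E, +0.01376 N) → northwest.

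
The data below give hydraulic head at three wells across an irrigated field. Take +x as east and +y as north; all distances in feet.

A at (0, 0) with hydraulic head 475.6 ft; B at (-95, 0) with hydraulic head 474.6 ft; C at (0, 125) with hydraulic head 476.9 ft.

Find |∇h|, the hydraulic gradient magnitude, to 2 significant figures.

0.015

∂h/∂x = (474.6 − 475.6) / (-95 − 0) = +0.01053
∂h/∂y = (476.9 − 475.6) / (125 − 0) = +0.01040
|∇h| = √(0.01053² + 0.01040²) = 0.0148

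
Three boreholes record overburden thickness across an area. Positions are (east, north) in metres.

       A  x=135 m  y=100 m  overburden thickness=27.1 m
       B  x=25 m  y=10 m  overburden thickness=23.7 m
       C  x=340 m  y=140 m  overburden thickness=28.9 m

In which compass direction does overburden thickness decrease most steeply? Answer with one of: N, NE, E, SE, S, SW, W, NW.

S

Taking A as reference: B−A = (-110, -90, -3.4); C−A = (205, 40, +1.8).
Solve a·Δx + b·Δy = Δd: det = (-110)·40 − 205·(-90) = 14050.
∂d/∂x = [(-3.4)·40 − (+1.8)·(-90)] / 14050 = +0.001851
∂d/∂y = [(-110)·(+1.8) − 205·(-3.4)] / 14050 = +0.03552
Steepest decrease is along −∇f = (-0.001851 E, -0.03552 N) → south.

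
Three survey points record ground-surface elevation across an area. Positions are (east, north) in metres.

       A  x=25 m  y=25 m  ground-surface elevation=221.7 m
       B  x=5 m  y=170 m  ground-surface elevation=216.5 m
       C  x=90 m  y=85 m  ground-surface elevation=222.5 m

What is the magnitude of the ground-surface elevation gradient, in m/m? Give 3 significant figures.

0.0504 m/m

Taking A as reference: B−A = (-20, 145, -5.2); C−A = (65, 60, +0.8).
Determinant of the coordinate differences = (-20)·60 − 65·145 = -10625.
∂z/∂x = [(-5.2)·60 − (+0.8)·145] / -10625 = +0.04028
∂z/∂y = [(-20)·(+0.8) − 65·(-5.2)] / -10625 = -0.03031
|∇f| = √(0.04028² + -0.03031²) = 0.05041 m/m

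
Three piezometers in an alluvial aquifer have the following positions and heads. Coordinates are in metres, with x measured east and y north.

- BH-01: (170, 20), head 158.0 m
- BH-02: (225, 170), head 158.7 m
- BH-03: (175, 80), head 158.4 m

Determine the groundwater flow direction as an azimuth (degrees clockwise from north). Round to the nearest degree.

Taking BH-01 as reference: BH-02−BH-01 = (55, 150, +0.7); BH-03−BH-01 = (5, 60, +0.4).
Solve a·Δx + b·Δy = Δh: det = 55·60 − 5·150 = 2550.
∂h/∂x = [(+0.7)·60 − (+0.4)·150] / 2550 = -0.007059
∂h/∂y = [55·(+0.4) − 5·(+0.7)] / 2550 = +0.007255
Flow direction (−∇h) has components (+0.007059 E, -0.007255 N).
Azimuth = atan2(E, N) = atan2(+0.007059, -0.007255) = 135.8° ≈ 136°.

136°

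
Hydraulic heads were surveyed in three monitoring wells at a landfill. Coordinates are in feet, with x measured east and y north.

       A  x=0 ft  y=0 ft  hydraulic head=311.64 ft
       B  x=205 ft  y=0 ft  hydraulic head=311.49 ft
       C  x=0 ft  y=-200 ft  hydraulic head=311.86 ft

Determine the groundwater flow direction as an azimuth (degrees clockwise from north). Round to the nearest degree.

034°

∂h/∂x = (311.49 − 311.64) / (205 − 0) = -0.0007317
∂h/∂y = (311.86 − 311.64) / (-200 − 0) = -0.001100
Flow direction (−∇h) has components (+0.0007317 E, +0.001100 N).
Azimuth = atan2(E, N) = atan2(+0.0007317, +0.001100) = 33.6° ≈ 034°.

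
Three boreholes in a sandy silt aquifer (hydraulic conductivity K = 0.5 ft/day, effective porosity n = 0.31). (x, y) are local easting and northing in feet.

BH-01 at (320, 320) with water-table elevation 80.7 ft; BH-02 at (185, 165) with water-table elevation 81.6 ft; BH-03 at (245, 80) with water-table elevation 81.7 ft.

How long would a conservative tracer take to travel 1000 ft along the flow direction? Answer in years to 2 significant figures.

Differences from BH-01: to BH-02 (Δx, Δy, Δh) = (-135, -155, +0.9); to BH-03 = (-75, -240, +1.0).
Solve a·Δx + b·Δy = Δh: det = (-135)·(-240) − (-75)·(-155) = 20775.
∂h/∂x = [(+0.9)·(-240) − (+1.0)·(-155)] / 20775 = -0.002936
∂h/∂y = [(-135)·(+1.0) − (-75)·(+0.9)] / 20775 = -0.003249
|∇h| = √(-0.002936² + -0.003249²) = 0.004379
Seepage velocity v = K·i/n = 0.5 × 0.004379 / 0.31 = 0.007063 ft/day.
t = 1000 / 0.007063 = 1.416e+05 days = 388 years.

390 years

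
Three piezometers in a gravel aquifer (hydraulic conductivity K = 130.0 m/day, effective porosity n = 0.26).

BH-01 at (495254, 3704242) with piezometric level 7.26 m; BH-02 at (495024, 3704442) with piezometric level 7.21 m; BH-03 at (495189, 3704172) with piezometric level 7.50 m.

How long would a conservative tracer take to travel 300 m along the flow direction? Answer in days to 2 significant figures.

With h = a·x + b·y + c and BH-01 as origin, the differences give:
  (-230)·a + 200·b = -0.05
  (-65)·a + (-70)·b = +0.24
Eliminate b (×(-70) and ×200, subtract): 29100·a = -44.500 → a = ∂h/∂x = -0.001529
Back-substitute: b = ∂h/∂y = -0.002009.
|∇h| = √(-0.001529² + -0.002009²) = 0.002525
Seepage velocity v = K·i/n = 130.0 × 0.002525 / 0.26 = 1.262 m/day.
t = 300 / 1.262 = 237.7 days.

240 days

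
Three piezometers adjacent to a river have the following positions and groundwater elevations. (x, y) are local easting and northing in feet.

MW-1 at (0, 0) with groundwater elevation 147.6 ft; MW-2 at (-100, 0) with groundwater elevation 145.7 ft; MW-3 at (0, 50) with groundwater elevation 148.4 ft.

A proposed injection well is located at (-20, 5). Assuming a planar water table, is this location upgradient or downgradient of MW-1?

downgradient

∂h/∂x = (145.7 − 147.6) / (-100 − 0) = +0.01900
∂h/∂y = (148.4 − 147.6) / (50 − 0) = +0.01600
Head at (-20, 5) = 147.6 + (+0.01900)·(-20) + (+0.01600)·(5) = 147.30 ft.
That is lower than the 147.6 ft at MW-1, so the point is downgradient.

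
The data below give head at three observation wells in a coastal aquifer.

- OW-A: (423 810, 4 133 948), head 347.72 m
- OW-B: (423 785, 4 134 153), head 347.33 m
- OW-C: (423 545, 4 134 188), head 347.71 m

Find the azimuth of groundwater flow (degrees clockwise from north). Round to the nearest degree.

042°

Differences from OW-A: to OW-B (Δx, Δy, Δh) = (-25, 205, -0.39); to OW-C = (-265, 240, -0.01).
Determinant of the coordinate differences = (-25)·240 − (-265)·205 = 48325.
∂h/∂x = [(-0.39)·240 − (-0.01)·205] / 48325 = -0.001894
∂h/∂y = [(-25)·(-0.01) − (-265)·(-0.39)] / 48325 = -0.002133
Flow direction (−∇h) has components (+0.001894 E, +0.002133 N).
Azimuth = atan2(E, N) = atan2(+0.001894, +0.002133) = 41.6° ≈ 042°.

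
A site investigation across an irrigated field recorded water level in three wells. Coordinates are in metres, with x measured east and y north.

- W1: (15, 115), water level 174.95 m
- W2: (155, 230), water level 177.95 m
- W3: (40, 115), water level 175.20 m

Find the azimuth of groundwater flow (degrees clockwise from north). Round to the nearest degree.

216°

Three-point gradient (reference W1): Δ to W2 = (140, 115, +3.00), Δ to W3 = (25, 0, +0.25).
∂h/∂x = +0.01000, ∂h/∂y = +0.01391 (det = -2875).
Flow direction (−∇h) has components (-0.01000 E, -0.01391 N).
Azimuth = atan2(E, N) = atan2(-0.01000, -0.01391) = 215.7° ≈ 216°.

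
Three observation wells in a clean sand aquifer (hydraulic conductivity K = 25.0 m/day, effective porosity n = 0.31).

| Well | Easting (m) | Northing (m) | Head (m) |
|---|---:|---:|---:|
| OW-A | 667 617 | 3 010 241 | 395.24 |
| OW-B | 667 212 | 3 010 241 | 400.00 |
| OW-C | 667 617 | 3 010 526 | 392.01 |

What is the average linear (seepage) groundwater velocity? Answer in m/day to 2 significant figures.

1.3 m/day

∂h/∂x = (400.00 − 395.24) / (667212 − 667617) = -0.01175
∂h/∂y = (392.01 − 395.24) / (3010526 − 3010241) = -0.01133
|∇h| = √(-0.01175² + -0.01133²) = 0.01632
Seepage velocity v = K·i/n = 25.0 × 0.01632 / 0.31 = 1.316 m/day.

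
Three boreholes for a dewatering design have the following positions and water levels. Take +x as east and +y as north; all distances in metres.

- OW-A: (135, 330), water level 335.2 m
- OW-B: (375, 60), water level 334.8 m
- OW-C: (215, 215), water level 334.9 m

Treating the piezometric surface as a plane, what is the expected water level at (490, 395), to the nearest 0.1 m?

337.7 m

Differences from OW-A: to OW-B (Δx, Δy, Δh) = (240, -270, -0.4); to OW-C = (80, -115, -0.3).
Solve a·Δx + b·Δy = Δh: det = 240·(-115) − 80·(-270) = -6000.
∂h/∂x = [(-0.4)·(-115) − (-0.3)·(-270)] / -6000 = +0.005833
∂h/∂y = [240·(-0.3) − 80·(-0.4)] / -6000 = +0.006667
h(490, 395) = 335.2 + (+0.005833)·(355) + (+0.006667)·(65) = 335.2 +2.071 +0.433 = 337.704 m.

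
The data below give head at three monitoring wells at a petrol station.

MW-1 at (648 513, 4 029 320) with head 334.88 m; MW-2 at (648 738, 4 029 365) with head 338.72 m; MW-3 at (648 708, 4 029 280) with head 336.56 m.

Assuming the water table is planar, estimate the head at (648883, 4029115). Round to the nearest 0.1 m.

335.4 m

With h = a·x + b·y + c and MW-1 as origin, the differences give:
  225·a + 45·b = +3.84
  195·a + (-40)·b = +1.68
Eliminate b (×(-40) and ×45, subtract): -17775·a = -229.200 → a = ∂h/∂x = +0.01289
Back-substitute: b = ∂h/∂y = +0.02086.
h(648883, 4029115) = 334.88 + (+0.01289)·(370) + (+0.02086)·(-205) = 334.88 +4.771 -4.276 = 335.375 m.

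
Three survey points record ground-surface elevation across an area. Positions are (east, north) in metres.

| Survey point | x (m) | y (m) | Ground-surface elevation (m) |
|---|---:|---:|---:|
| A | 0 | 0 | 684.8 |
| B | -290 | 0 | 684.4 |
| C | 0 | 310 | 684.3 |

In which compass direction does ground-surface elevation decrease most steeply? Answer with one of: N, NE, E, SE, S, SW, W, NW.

∂z/∂x = (684.4 − 684.8) / (-290 − 0) = +0.001379
∂z/∂y = (684.3 − 684.8) / (310 − 0) = -0.001613
Steepest decrease is along −∇f = (-0.001379 E, +0.001613 N) → northwest.

NW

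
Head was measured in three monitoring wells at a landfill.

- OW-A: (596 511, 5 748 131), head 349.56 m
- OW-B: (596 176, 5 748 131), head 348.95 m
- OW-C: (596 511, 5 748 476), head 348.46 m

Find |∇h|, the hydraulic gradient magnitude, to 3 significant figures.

0.00367

∂h/∂x = (348.95 − 349.56) / (596176 − 596511) = +0.001821
∂h/∂y = (348.46 − 349.56) / (5748476 − 5748131) = -0.003188
|∇h| = √(0.001821² + -0.003188²) = 0.003671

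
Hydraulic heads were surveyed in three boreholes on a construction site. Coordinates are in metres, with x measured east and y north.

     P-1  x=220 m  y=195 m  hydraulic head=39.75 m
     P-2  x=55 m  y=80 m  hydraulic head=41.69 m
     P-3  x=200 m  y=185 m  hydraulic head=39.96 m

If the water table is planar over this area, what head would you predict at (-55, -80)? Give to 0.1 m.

Taking P-1 as reference: P-2−P-1 = (-165, -115, +1.94); P-3−P-1 = (-20, -10, +0.21).
Determinant of the coordinate differences = (-165)·(-10) − (-20)·(-115) = -650.
∂h/∂x = [(+1.94)·(-10) − (+0.21)·(-115)] / -650 = -0.007308
∂h/∂y = [(-165)·(+0.21) − (-20)·(+1.94)] / -650 = -0.006385
h(-55, -80) = 39.75 + (-0.007308)·(-275) + (-0.006385)·(-275) = 39.75 +2.010 +1.756 = 43.515 m.

43.5 m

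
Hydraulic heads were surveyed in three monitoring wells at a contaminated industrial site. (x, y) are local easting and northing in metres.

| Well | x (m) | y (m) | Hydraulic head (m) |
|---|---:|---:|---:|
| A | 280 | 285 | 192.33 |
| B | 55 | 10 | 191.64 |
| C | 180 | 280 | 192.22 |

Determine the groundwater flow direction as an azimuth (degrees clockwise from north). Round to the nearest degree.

211°

Three-point gradient (reference A): Δ to B = (-225, -275, -0.69), Δ to C = (-100, -5, -0.11).
∂h/∂x = +0.001016, ∂h/∂y = +0.001678 (det = -26375).
Flow direction (−∇h) has components (-0.001016 E, -0.001678 N).
Azimuth = atan2(E, N) = atan2(-0.001016, -0.001678) = 211.2° ≈ 211°.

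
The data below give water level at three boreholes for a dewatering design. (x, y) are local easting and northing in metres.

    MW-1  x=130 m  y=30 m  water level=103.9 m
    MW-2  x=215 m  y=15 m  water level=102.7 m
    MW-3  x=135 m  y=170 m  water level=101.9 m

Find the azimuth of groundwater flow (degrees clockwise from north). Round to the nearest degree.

With h = a·x + b·y + c and MW-1 as origin, the differences give:
  85·a + (-15)·b = -1.2
  5·a + 140·b = -2.0
Eliminate b (×140 and ×(-15), subtract): 11975·a = -198.00 → a = ∂h/∂x = -0.01653
Back-substitute: b = ∂h/∂y = -0.01370.
Flow direction (−∇h) has components (+0.01653 E, +0.01370 N).
Azimuth = atan2(E, N) = atan2(+0.01653, +0.01370) = 50.4° ≈ 050°.

050°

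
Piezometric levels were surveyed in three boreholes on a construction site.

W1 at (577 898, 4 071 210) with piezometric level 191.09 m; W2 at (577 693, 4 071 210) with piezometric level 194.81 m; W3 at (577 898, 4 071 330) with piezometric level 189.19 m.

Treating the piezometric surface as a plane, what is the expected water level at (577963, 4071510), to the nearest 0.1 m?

185.2 m

∂h/∂x = (194.81 − 191.09) / (577693 − 577898) = -0.01815
∂h/∂y = (189.19 − 191.09) / (4071330 − 4071210) = -0.01583
h(577963, 4071510) = 191.09 + (-0.01815)·(65) + (-0.01583)·(300) = 191.09 -1.180 -4.750 = 185.160 m.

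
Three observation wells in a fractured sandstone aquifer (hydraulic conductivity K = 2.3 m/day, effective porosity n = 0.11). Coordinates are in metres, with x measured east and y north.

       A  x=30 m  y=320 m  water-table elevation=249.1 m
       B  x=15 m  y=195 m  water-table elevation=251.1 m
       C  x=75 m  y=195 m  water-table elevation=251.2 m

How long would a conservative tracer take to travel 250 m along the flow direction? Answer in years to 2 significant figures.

2.0 years

Three-point gradient (reference A): Δ to B = (-15, -125, +2.0), Δ to C = (45, -125, +2.1).
∂h/∂x = +0.001667, ∂h/∂y = -0.01620 (det = 7500).
|∇h| = √(0.001667² + -0.01620²) = 0.01629
Seepage velocity v = K·i/n = 2.3 × 0.01629 / 0.11 = 0.3406 m/day.
t = 250 / 0.3406 = 734 days = 2.01 years.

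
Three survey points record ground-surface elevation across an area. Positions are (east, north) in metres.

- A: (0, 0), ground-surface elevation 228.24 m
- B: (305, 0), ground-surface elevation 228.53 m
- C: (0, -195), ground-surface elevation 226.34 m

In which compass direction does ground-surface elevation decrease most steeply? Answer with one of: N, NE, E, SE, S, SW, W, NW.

∂z/∂x = (228.53 − 228.24) / (305 − 0) = +0.0009508
∂z/∂y = (226.34 − 228.24) / (-195 − 0) = +0.009744
Steepest decrease is along −∇f = (-0.0009508 E, -0.009744 N) → south.

S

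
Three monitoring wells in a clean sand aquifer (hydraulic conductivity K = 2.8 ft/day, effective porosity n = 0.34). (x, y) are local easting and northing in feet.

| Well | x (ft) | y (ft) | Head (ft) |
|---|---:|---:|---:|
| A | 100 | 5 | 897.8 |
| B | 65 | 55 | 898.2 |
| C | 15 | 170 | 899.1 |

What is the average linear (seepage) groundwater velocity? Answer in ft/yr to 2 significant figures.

23 ft/yr

Three-point gradient (reference A): Δ to B = (-35, 50, +0.4), Δ to C = (-85, 165, +1.3).
∂h/∂x = -0.0006557, ∂h/∂y = +0.007541 (det = -1525).
|∇h| = √(-0.0006557² + 0.007541²) = 0.007569
Seepage velocity v = K·i/n = 2.8 × 0.007569 / 0.34 = 0.06233 ft/day = 22.77 ft/yr.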